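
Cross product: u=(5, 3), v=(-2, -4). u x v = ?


u x v = u_x*v_y - u_y*v_x = 5*(-4) - 3*(-2)
= (-20) - (-6) = -14

-14


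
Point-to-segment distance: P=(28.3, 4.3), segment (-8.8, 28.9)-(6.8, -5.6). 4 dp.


Project P onto AB: t = 0.9957 (clamped to [0,1])
Closest point on segment: (6.7331, -5.452)
Distance: 23.6693

23.6693


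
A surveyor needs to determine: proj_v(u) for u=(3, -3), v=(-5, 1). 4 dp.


u.v = -18, |v| = sqrt(26) = 5.099
Scalar projection = u.v / |v| = -18 / sqrt(26) = -3.5301

-3.5301


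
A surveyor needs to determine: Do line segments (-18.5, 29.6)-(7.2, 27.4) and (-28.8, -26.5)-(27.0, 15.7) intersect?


Cross products: d1=2695.72, d2=1488.42, d3=-1464.43, d4=-257.13
d1*d2 < 0 and d3*d4 < 0? no

No, they don't intersect


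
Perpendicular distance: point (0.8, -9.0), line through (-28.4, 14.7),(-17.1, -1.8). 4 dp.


|cross product| = 213.99
|line direction| = sqrt(399.94) = 19.9985
Distance = 213.99/sqrt(399.94) = 10.7003

10.7003


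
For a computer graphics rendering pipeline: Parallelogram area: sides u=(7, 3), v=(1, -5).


|u x v| = |7*(-5) - 3*1|
= |(-35) - 3| = 38

38


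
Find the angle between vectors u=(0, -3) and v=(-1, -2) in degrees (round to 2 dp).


u.v = 6, |u| = sqrt(9) = 3, |v| = sqrt(5) = 2.2361
cos(theta) = u.v/(|u||v|) = 6/sqrt(45) = 0.894427
theta = acos(0.894427) = 26.57 degrees

26.57 degrees


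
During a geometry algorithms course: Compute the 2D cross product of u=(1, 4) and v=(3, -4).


u x v = u_x*v_y - u_y*v_x = 1*(-4) - 4*3
= (-4) - 12 = -16

-16


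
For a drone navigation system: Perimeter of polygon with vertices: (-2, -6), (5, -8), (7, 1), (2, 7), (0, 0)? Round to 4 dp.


Sides: (-2, -6)->(5, -8): sqrt(53) = 7.28011, (5, -8)->(7, 1): sqrt(85) = 9.219544, (7, 1)->(2, 7): sqrt(61) = 7.81025, (2, 7)->(0, 0): sqrt(53) = 7.28011, (0, 0)->(-2, -6): sqrt(40) = 6.324555
Sum = 37.914569
Perimeter = 37.9146

37.9146


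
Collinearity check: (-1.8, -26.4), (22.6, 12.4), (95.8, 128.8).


Cross product: (22.6-(-1.8))*(128.8-(-26.4)) - (12.4-(-26.4))*(95.8-(-1.8))
= 0

Yes, collinear


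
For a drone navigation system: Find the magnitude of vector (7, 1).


|u| = sqrt(7^2 + 1^2) = sqrt(50) = 7.0711

7.0711


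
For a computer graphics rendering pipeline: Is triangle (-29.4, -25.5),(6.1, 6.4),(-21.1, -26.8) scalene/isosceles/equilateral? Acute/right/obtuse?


Side lengths squared: AB^2=2277.86, BC^2=1842.08, CA^2=70.58
Sorted: [70.58, 1842.08, 2277.86]
By sides: Scalene, By angles: Obtuse

Scalene, Obtuse


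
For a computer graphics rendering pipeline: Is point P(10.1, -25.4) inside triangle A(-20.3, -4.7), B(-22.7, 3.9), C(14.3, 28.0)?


Cross products: AB x AP = -211.76, BC x BP = -1874.58, CA x CP = 1710.3
All same sign? no

No, outside


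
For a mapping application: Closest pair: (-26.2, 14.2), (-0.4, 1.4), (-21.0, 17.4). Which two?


d(P0,P1) = 28.8007, d(P0,P2) = 6.1057, d(P1,P2) = 26.0837
Closest: P0 and P2

Closest pair: (-26.2, 14.2) and (-21.0, 17.4), distance = 6.1057


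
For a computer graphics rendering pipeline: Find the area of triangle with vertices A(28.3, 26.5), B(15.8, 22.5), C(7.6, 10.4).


Area = |x_A(y_B-y_C) + x_B(y_C-y_A) + x_C(y_A-y_B)|/2
= |342.43 + (-254.38) + 30.4|/2
= 118.45/2 = 59.225

59.225


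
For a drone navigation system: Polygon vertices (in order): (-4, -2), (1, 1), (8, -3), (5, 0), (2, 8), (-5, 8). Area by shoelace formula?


Shoelace sum: ((-4)*1 - 1*(-2)) + (1*(-3) - 8*1) + (8*0 - 5*(-3)) + (5*8 - 2*0) + (2*8 - (-5)*8) + ((-5)*(-2) - (-4)*8)
= 140
Area = |140|/2 = 70

70


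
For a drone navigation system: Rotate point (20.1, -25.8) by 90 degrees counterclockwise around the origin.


90° CCW: (x,y) -> (-y, x)
(20.1,-25.8) -> (25.8, 20.1)

(25.8, 20.1)


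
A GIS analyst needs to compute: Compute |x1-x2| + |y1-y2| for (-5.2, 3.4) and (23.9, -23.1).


|(-5.2)-23.9| + |3.4-(-23.1)| = 29.1 + 26.5 = 55.6

55.6


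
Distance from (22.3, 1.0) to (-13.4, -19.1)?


dx=-35.7, dy=-20.1
d^2 = (-35.7)^2 + (-20.1)^2 = 1678.5
d = sqrt(1678.5) = 40.9695

40.9695


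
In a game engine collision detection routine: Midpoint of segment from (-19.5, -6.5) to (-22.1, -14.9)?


M = (((-19.5)+(-22.1))/2, ((-6.5)+(-14.9))/2)
= (-20.8, -10.7)

(-20.8, -10.7)


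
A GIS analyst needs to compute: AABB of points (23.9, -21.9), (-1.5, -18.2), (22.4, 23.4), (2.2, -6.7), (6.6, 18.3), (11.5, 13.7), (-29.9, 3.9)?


x range: [-29.9, 23.9]
y range: [-21.9, 23.4]
Bounding box: (-29.9,-21.9) to (23.9,23.4)

(-29.9,-21.9) to (23.9,23.4)


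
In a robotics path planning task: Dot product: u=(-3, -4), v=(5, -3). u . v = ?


u . v = u_x*v_x + u_y*v_y = (-3)*5 + (-4)*(-3)
= (-15) + 12 = -3

-3


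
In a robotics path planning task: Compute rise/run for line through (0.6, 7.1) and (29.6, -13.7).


slope = (y2-y1)/(x2-x1) = ((-13.7)-7.1)/(29.6-0.6) = (-20.8)/29 = -0.7172

-0.7172


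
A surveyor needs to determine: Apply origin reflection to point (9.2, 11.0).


Reflection over origin: (x,y) -> (-x,-y)
(9.2, 11) -> (-9.2, -11)

(-9.2, -11)


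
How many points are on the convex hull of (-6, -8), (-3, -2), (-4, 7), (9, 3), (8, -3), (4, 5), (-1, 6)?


Convex hull vertices (CCW): (-6, -8), (8, -3), (9, 3), (4, 5), (-4, 7)
Count = 5

5


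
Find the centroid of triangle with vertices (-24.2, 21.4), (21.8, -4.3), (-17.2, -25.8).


Centroid = ((x_A+x_B+x_C)/3, (y_A+y_B+y_C)/3)
= (((-24.2)+21.8+(-17.2))/3, (21.4+(-4.3)+(-25.8))/3)
= (-6.5333, -2.9)

(-6.5333, -2.9)


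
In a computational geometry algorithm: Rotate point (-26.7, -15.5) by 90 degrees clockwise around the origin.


90° CW: (x,y) -> (y, -x)
(-26.7,-15.5) -> (-15.5, 26.7)

(-15.5, 26.7)


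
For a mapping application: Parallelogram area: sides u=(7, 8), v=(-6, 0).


|u x v| = |7*0 - 8*(-6)|
= |0 - (-48)| = 48

48


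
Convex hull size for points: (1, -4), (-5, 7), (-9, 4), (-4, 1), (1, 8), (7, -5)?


Convex hull vertices (CCW): (-9, 4), (1, -4), (7, -5), (1, 8), (-5, 7)
Count = 5

5


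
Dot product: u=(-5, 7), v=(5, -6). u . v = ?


u . v = u_x*v_x + u_y*v_y = (-5)*5 + 7*(-6)
= (-25) + (-42) = -67

-67


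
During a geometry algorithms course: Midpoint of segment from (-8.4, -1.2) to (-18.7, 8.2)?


M = (((-8.4)+(-18.7))/2, ((-1.2)+8.2)/2)
= (-13.55, 3.5)

(-13.55, 3.5)


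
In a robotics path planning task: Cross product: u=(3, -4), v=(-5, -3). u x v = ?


u x v = u_x*v_y - u_y*v_x = 3*(-3) - (-4)*(-5)
= (-9) - 20 = -29

-29


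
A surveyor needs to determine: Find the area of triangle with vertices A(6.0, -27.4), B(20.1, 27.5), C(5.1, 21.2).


Area = |x_A(y_B-y_C) + x_B(y_C-y_A) + x_C(y_A-y_B)|/2
= |37.8 + 976.86 + (-279.99)|/2
= 734.67/2 = 367.335

367.335


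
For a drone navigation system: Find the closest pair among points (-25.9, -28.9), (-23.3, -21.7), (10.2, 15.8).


d(P0,P1) = 7.6551, d(P0,P2) = 57.4569, d(P1,P2) = 50.2842
Closest: P0 and P1

Closest pair: (-25.9, -28.9) and (-23.3, -21.7), distance = 7.6551


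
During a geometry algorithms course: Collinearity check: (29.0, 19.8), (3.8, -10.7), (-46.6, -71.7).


Cross product: (3.8-29)*((-71.7)-19.8) - ((-10.7)-19.8)*((-46.6)-29)
= 0

Yes, collinear


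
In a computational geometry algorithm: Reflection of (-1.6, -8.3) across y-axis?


Reflection over y-axis: (x,y) -> (-x,y)
(-1.6, -8.3) -> (1.6, -8.3)

(1.6, -8.3)


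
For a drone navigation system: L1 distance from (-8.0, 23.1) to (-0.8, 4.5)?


|(-8)-(-0.8)| + |23.1-4.5| = 7.2 + 18.6 = 25.8

25.8


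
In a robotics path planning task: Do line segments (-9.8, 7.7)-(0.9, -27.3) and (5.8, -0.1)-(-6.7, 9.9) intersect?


Cross products: d1=58.5, d2=389, d3=462.54, d4=132.04
d1*d2 < 0 and d3*d4 < 0? no

No, they don't intersect


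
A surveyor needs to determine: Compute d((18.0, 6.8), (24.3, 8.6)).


dx=6.3, dy=1.8
d^2 = 6.3^2 + 1.8^2 = 42.93
d = sqrt(42.93) = 6.5521

6.5521


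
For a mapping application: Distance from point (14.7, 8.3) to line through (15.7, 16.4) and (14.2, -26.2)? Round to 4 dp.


|cross product| = 30.45
|line direction| = sqrt(1817.01) = 42.6264
Distance = 30.45/sqrt(1817.01) = 0.7143

0.7143


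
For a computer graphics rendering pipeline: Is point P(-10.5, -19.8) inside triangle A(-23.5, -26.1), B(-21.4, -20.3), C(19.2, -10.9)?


Cross products: AB x AP = -62.17, BC x BP = -82.16, CA x CP = -71.41
All same sign? yes

Yes, inside


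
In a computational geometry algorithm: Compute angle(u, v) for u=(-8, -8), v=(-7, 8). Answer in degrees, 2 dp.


u.v = -8, |u| = sqrt(128) = 11.3137, |v| = sqrt(113) = 10.6301
cos(theta) = u.v/(|u||v|) = -8/sqrt(14464) = -0.066519
theta = acos(-0.066519) = 93.81 degrees

93.81 degrees


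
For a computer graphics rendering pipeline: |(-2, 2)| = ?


|u| = sqrt((-2)^2 + 2^2) = sqrt(8) = 2.8284

2.8284


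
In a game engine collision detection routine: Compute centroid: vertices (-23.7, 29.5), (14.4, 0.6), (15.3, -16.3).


Centroid = ((x_A+x_B+x_C)/3, (y_A+y_B+y_C)/3)
= (((-23.7)+14.4+15.3)/3, (29.5+0.6+(-16.3))/3)
= (2, 4.6)

(2, 4.6)


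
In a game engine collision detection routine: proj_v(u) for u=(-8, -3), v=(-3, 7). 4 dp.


u.v = 3, |v| = sqrt(58) = 7.6158
Scalar projection = u.v / |v| = 3 / sqrt(58) = 0.3939

0.3939


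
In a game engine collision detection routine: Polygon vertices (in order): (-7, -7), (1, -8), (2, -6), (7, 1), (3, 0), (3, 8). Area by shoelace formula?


Shoelace sum: ((-7)*(-8) - 1*(-7)) + (1*(-6) - 2*(-8)) + (2*1 - 7*(-6)) + (7*0 - 3*1) + (3*8 - 3*0) + (3*(-7) - (-7)*8)
= 173
Area = |173|/2 = 86.5

86.5


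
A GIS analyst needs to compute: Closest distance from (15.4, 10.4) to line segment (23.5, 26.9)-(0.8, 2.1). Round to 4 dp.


Project P onto AB: t = 0.5247 (clamped to [0,1])
Closest point on segment: (11.5896, 13.8878)
Distance: 5.1656

5.1656


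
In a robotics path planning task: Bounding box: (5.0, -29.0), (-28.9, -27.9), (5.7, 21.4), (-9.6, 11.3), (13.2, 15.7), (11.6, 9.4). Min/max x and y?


x range: [-28.9, 13.2]
y range: [-29, 21.4]
Bounding box: (-28.9,-29) to (13.2,21.4)

(-28.9,-29) to (13.2,21.4)


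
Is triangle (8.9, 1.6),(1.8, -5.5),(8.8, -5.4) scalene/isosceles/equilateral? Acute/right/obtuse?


Side lengths squared: AB^2=100.82, BC^2=49.01, CA^2=49.01
Sorted: [49.01, 49.01, 100.82]
By sides: Isosceles, By angles: Obtuse

Isosceles, Obtuse


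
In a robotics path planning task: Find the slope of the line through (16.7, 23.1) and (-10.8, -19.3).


slope = (y2-y1)/(x2-x1) = ((-19.3)-23.1)/((-10.8)-16.7) = (-42.4)/(-27.5) = 1.5418

1.5418


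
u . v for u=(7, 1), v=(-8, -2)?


u . v = u_x*v_x + u_y*v_y = 7*(-8) + 1*(-2)
= (-56) + (-2) = -58

-58


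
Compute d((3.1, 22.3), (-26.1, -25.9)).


dx=-29.2, dy=-48.2
d^2 = (-29.2)^2 + (-48.2)^2 = 3175.88
d = sqrt(3175.88) = 56.3549

56.3549


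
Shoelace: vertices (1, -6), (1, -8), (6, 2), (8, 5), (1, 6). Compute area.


Shoelace sum: (1*(-8) - 1*(-6)) + (1*2 - 6*(-8)) + (6*5 - 8*2) + (8*6 - 1*5) + (1*(-6) - 1*6)
= 93
Area = |93|/2 = 46.5

46.5


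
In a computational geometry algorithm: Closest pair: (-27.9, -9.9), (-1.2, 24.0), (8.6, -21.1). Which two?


d(P0,P1) = 43.1521, d(P0,P2) = 38.1797, d(P1,P2) = 46.1525
Closest: P0 and P2

Closest pair: (-27.9, -9.9) and (8.6, -21.1), distance = 38.1797


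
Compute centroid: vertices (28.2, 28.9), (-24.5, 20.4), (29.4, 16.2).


Centroid = ((x_A+x_B+x_C)/3, (y_A+y_B+y_C)/3)
= ((28.2+(-24.5)+29.4)/3, (28.9+20.4+16.2)/3)
= (11.0333, 21.8333)

(11.0333, 21.8333)


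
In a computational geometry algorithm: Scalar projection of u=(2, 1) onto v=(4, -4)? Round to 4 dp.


u.v = 4, |v| = sqrt(32) = 5.6569
Scalar projection = u.v / |v| = 4 / sqrt(32) = 0.7071

0.7071


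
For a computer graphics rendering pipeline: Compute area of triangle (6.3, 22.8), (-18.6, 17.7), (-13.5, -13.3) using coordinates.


Area = |x_A(y_B-y_C) + x_B(y_C-y_A) + x_C(y_A-y_B)|/2
= |195.3 + 671.46 + (-68.85)|/2
= 797.91/2 = 398.955

398.955


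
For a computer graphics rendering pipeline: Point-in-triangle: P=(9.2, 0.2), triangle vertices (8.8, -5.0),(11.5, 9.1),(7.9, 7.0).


Cross products: AB x AP = 8.4, BC x BP = 27.21, CA x CP = 9.48
All same sign? yes

Yes, inside


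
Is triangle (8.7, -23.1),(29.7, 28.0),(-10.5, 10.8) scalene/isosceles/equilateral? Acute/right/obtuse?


Side lengths squared: AB^2=3052.21, BC^2=1911.88, CA^2=1517.85
Sorted: [1517.85, 1911.88, 3052.21]
By sides: Scalene, By angles: Acute

Scalene, Acute


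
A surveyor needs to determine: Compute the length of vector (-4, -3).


|u| = sqrt((-4)^2 + (-3)^2) = sqrt(25) = 5

5


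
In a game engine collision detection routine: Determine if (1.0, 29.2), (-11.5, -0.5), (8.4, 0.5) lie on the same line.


Cross product: ((-11.5)-1)*(0.5-29.2) - ((-0.5)-29.2)*(8.4-1)
= 578.53

No, not collinear


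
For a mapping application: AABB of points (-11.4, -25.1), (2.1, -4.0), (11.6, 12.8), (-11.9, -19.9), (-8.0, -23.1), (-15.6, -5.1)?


x range: [-15.6, 11.6]
y range: [-25.1, 12.8]
Bounding box: (-15.6,-25.1) to (11.6,12.8)

(-15.6,-25.1) to (11.6,12.8)


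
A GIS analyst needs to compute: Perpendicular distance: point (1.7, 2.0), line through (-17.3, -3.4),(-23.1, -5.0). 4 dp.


|cross product| = 0.92
|line direction| = sqrt(36.2) = 6.0166
Distance = 0.92/sqrt(36.2) = 0.1529

0.1529


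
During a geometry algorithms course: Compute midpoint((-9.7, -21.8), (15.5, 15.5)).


M = (((-9.7)+15.5)/2, ((-21.8)+15.5)/2)
= (2.9, -3.15)

(2.9, -3.15)


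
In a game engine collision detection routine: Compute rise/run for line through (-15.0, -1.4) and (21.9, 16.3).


slope = (y2-y1)/(x2-x1) = (16.3-(-1.4))/(21.9-(-15)) = 17.7/36.9 = 0.4797

0.4797


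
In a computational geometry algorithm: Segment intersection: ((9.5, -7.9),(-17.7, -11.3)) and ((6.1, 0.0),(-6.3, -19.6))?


Cross products: d1=164.6, d2=-326.36, d3=-226.44, d4=264.52
d1*d2 < 0 and d3*d4 < 0? yes

Yes, they intersect


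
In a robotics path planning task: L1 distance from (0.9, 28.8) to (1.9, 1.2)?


|0.9-1.9| + |28.8-1.2| = 1 + 27.6 = 28.6

28.6


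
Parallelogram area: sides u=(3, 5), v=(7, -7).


|u x v| = |3*(-7) - 5*7|
= |(-21) - 35| = 56

56


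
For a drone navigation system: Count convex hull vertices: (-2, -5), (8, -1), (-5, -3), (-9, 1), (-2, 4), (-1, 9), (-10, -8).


Convex hull vertices (CCW): (-10, -8), (-2, -5), (8, -1), (-1, 9), (-9, 1)
Count = 5

5


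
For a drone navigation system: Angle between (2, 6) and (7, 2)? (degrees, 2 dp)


u.v = 26, |u| = sqrt(40) = 6.3246, |v| = sqrt(53) = 7.2801
cos(theta) = u.v/(|u||v|) = 26/sqrt(2120) = 0.564684
theta = acos(0.564684) = 55.62 degrees

55.62 degrees


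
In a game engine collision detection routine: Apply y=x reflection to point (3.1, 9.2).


Reflection over y=x: (x,y) -> (y,x)
(3.1, 9.2) -> (9.2, 3.1)

(9.2, 3.1)


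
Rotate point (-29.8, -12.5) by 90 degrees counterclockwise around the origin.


90° CCW: (x,y) -> (-y, x)
(-29.8,-12.5) -> (12.5, -29.8)

(12.5, -29.8)


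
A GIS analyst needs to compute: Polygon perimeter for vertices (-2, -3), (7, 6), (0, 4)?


Sides: (-2, -3)->(7, 6): sqrt(162) = 12.727922, (7, 6)->(0, 4): sqrt(53) = 7.28011, (0, 4)->(-2, -3): sqrt(53) = 7.28011
Sum = 27.288142
Perimeter = 27.2881

27.2881


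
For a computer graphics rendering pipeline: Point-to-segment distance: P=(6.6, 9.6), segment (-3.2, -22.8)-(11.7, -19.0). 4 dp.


Project P onto AB: t = 1 (clamped to [0,1])
Closest point on segment: (11.7, -19)
Distance: 29.0512

29.0512


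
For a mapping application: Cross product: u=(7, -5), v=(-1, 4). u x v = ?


u x v = u_x*v_y - u_y*v_x = 7*4 - (-5)*(-1)
= 28 - 5 = 23

23


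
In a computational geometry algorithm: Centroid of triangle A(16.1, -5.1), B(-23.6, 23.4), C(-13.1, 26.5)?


Centroid = ((x_A+x_B+x_C)/3, (y_A+y_B+y_C)/3)
= ((16.1+(-23.6)+(-13.1))/3, ((-5.1)+23.4+26.5)/3)
= (-6.8667, 14.9333)

(-6.8667, 14.9333)


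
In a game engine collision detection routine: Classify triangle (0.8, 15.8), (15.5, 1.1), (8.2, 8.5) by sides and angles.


Side lengths squared: AB^2=432.18, BC^2=108.05, CA^2=108.05
Sorted: [108.05, 108.05, 432.18]
By sides: Isosceles, By angles: Obtuse

Isosceles, Obtuse


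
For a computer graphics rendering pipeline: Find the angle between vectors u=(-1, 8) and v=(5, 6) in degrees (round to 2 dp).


u.v = 43, |u| = sqrt(65) = 8.0623, |v| = sqrt(61) = 7.8102
cos(theta) = u.v/(|u||v|) = 43/sqrt(3965) = 0.682884
theta = acos(0.682884) = 46.93 degrees

46.93 degrees


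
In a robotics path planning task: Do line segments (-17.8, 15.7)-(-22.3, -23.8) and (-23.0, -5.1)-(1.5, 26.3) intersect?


Cross products: d1=346.32, d2=-480.13, d3=-111.8, d4=714.65
d1*d2 < 0 and d3*d4 < 0? yes

Yes, they intersect


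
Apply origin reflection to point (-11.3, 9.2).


Reflection over origin: (x,y) -> (-x,-y)
(-11.3, 9.2) -> (11.3, -9.2)

(11.3, -9.2)


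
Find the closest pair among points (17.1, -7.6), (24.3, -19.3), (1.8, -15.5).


d(P0,P1) = 13.7379, d(P0,P2) = 17.2192, d(P1,P2) = 22.8186
Closest: P0 and P1

Closest pair: (17.1, -7.6) and (24.3, -19.3), distance = 13.7379


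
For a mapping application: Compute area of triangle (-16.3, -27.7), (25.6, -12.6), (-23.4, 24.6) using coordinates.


Area = |x_A(y_B-y_C) + x_B(y_C-y_A) + x_C(y_A-y_B)|/2
= |606.36 + 1338.88 + 353.34|/2
= 2298.58/2 = 1149.29

1149.29


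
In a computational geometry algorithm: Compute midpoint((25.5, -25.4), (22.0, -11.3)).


M = ((25.5+22)/2, ((-25.4)+(-11.3))/2)
= (23.75, -18.35)

(23.75, -18.35)


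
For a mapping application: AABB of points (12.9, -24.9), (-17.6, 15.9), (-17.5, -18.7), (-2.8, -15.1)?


x range: [-17.6, 12.9]
y range: [-24.9, 15.9]
Bounding box: (-17.6,-24.9) to (12.9,15.9)

(-17.6,-24.9) to (12.9,15.9)


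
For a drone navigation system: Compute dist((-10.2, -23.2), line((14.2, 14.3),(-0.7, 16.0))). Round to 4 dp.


|cross product| = 600.23
|line direction| = sqrt(224.9) = 14.9967
Distance = 600.23/sqrt(224.9) = 40.0242

40.0242


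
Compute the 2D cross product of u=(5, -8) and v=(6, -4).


u x v = u_x*v_y - u_y*v_x = 5*(-4) - (-8)*6
= (-20) - (-48) = 28

28


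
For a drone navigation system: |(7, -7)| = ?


|u| = sqrt(7^2 + (-7)^2) = sqrt(98) = 9.8995

9.8995


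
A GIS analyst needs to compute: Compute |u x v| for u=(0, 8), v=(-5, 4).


|u x v| = |0*4 - 8*(-5)|
= |0 - (-40)| = 40

40


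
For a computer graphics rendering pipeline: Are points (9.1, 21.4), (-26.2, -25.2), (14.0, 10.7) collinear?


Cross product: ((-26.2)-9.1)*(10.7-21.4) - ((-25.2)-21.4)*(14-9.1)
= 606.05

No, not collinear


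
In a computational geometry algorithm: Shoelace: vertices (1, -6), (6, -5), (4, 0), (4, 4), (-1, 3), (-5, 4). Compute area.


Shoelace sum: (1*(-5) - 6*(-6)) + (6*0 - 4*(-5)) + (4*4 - 4*0) + (4*3 - (-1)*4) + ((-1)*4 - (-5)*3) + ((-5)*(-6) - 1*4)
= 120
Area = |120|/2 = 60

60


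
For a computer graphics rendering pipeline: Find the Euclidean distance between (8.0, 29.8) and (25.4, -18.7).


dx=17.4, dy=-48.5
d^2 = 17.4^2 + (-48.5)^2 = 2655.01
d = sqrt(2655.01) = 51.5268

51.5268


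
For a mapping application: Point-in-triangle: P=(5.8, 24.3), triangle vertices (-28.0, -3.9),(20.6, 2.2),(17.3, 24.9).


Cross products: AB x AP = 1164.34, BC x BP = 263.03, CA x CP = -304.02
All same sign? no

No, outside


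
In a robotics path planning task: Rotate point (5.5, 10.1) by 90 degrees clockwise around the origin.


90° CW: (x,y) -> (y, -x)
(5.5,10.1) -> (10.1, -5.5)

(10.1, -5.5)


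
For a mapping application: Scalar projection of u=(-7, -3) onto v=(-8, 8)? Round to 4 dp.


u.v = 32, |v| = sqrt(128) = 11.3137
Scalar projection = u.v / |v| = 32 / sqrt(128) = 2.8284

2.8284


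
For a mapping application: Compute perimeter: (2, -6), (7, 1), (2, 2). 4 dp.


Sides: (2, -6)->(7, 1): sqrt(74) = 8.602325, (7, 1)->(2, 2): sqrt(26) = 5.09902, (2, 2)->(2, -6): sqrt(64) = 8
Sum = 21.701345
Perimeter = 21.7013

21.7013


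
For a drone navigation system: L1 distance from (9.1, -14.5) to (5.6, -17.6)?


|9.1-5.6| + |(-14.5)-(-17.6)| = 3.5 + 3.1 = 6.6

6.6


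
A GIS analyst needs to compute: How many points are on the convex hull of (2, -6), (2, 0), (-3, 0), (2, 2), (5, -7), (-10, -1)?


Convex hull vertices (CCW): (-10, -1), (2, -6), (5, -7), (2, 2)
Count = 4

4


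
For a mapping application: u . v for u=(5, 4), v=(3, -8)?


u . v = u_x*v_x + u_y*v_y = 5*3 + 4*(-8)
= 15 + (-32) = -17

-17


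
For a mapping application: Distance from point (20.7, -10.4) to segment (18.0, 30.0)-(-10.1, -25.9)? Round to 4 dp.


Project P onto AB: t = 0.5576 (clamped to [0,1])
Closest point on segment: (2.3328, -1.1671)
Distance: 20.5572

20.5572


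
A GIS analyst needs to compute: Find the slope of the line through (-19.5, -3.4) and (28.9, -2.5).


slope = (y2-y1)/(x2-x1) = ((-2.5)-(-3.4))/(28.9-(-19.5)) = 0.9/48.4 = 0.0186

0.0186


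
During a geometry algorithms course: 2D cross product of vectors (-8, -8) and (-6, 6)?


u x v = u_x*v_y - u_y*v_x = (-8)*6 - (-8)*(-6)
= (-48) - 48 = -96

-96


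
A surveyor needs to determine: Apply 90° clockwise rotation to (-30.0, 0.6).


90° CW: (x,y) -> (y, -x)
(-30,0.6) -> (0.6, 30)

(0.6, 30)


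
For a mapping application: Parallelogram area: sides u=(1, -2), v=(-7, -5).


|u x v| = |1*(-5) - (-2)*(-7)|
= |(-5) - 14| = 19

19


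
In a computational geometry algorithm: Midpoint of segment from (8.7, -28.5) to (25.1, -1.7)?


M = ((8.7+25.1)/2, ((-28.5)+(-1.7))/2)
= (16.9, -15.1)

(16.9, -15.1)


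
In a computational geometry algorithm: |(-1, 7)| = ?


|u| = sqrt((-1)^2 + 7^2) = sqrt(50) = 7.0711

7.0711


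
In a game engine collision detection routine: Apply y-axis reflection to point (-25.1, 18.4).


Reflection over y-axis: (x,y) -> (-x,y)
(-25.1, 18.4) -> (25.1, 18.4)

(25.1, 18.4)


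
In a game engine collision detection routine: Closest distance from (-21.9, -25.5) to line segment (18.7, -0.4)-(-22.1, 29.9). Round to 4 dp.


Project P onto AB: t = 0.3469 (clamped to [0,1])
Closest point on segment: (4.5465, 10.1111)
Distance: 44.3572

44.3572


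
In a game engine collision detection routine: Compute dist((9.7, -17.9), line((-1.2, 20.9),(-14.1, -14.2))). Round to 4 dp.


|cross product| = 883.11
|line direction| = sqrt(1398.42) = 37.3955
Distance = 883.11/sqrt(1398.42) = 23.6154

23.6154


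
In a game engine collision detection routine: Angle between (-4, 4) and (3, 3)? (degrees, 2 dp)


u.v = 0, |u| = sqrt(32) = 5.6569, |v| = sqrt(18) = 4.2426
cos(theta) = u.v/(|u||v|) = 0/sqrt(576) = 0
theta = acos(0) = 90 degrees

90 degrees


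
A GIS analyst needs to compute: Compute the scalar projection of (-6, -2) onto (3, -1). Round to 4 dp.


u.v = -16, |v| = sqrt(10) = 3.1623
Scalar projection = u.v / |v| = -16 / sqrt(10) = -5.0596

-5.0596


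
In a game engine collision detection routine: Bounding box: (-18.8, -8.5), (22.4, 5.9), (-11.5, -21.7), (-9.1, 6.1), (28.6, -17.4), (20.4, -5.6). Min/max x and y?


x range: [-18.8, 28.6]
y range: [-21.7, 6.1]
Bounding box: (-18.8,-21.7) to (28.6,6.1)

(-18.8,-21.7) to (28.6,6.1)


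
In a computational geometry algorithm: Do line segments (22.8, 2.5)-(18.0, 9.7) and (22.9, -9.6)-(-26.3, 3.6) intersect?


Cross products: d1=-594, d2=-884.88, d3=57.36, d4=348.24
d1*d2 < 0 and d3*d4 < 0? no

No, they don't intersect


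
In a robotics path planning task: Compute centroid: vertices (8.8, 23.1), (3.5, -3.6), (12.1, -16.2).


Centroid = ((x_A+x_B+x_C)/3, (y_A+y_B+y_C)/3)
= ((8.8+3.5+12.1)/3, (23.1+(-3.6)+(-16.2))/3)
= (8.1333, 1.1)

(8.1333, 1.1)


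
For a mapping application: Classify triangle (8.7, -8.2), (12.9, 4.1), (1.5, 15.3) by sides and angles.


Side lengths squared: AB^2=168.93, BC^2=255.4, CA^2=604.09
Sorted: [168.93, 255.4, 604.09]
By sides: Scalene, By angles: Obtuse

Scalene, Obtuse


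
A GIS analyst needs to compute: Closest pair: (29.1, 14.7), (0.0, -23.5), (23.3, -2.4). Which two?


d(P0,P1) = 48.0213, d(P0,P2) = 18.0569, d(P1,P2) = 31.4341
Closest: P0 and P2

Closest pair: (29.1, 14.7) and (23.3, -2.4), distance = 18.0569


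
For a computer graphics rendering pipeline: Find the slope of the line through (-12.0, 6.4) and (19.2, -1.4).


slope = (y2-y1)/(x2-x1) = ((-1.4)-6.4)/(19.2-(-12)) = (-7.8)/31.2 = -0.25

-0.25


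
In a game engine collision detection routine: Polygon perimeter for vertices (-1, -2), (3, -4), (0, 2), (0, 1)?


Sides: (-1, -2)->(3, -4): sqrt(20) = 4.472136, (3, -4)->(0, 2): sqrt(45) = 6.708204, (0, 2)->(0, 1): sqrt(1) = 1, (0, 1)->(-1, -2): sqrt(10) = 3.162278
Sum = 15.342618
Perimeter = 15.3426

15.3426


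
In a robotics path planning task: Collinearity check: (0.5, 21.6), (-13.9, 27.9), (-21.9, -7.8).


Cross product: ((-13.9)-0.5)*((-7.8)-21.6) - (27.9-21.6)*((-21.9)-0.5)
= 564.48

No, not collinear


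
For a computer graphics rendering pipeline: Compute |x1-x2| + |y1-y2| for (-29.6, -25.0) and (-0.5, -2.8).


|(-29.6)-(-0.5)| + |(-25)-(-2.8)| = 29.1 + 22.2 = 51.3

51.3


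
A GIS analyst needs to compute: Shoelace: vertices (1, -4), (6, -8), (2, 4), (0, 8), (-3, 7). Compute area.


Shoelace sum: (1*(-8) - 6*(-4)) + (6*4 - 2*(-8)) + (2*8 - 0*4) + (0*7 - (-3)*8) + ((-3)*(-4) - 1*7)
= 101
Area = |101|/2 = 50.5

50.5


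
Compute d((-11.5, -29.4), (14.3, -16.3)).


dx=25.8, dy=13.1
d^2 = 25.8^2 + 13.1^2 = 837.25
d = sqrt(837.25) = 28.9353

28.9353


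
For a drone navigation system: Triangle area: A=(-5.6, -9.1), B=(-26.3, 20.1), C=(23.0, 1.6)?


Area = |x_A(y_B-y_C) + x_B(y_C-y_A) + x_C(y_A-y_B)|/2
= |(-103.6) + (-281.41) + (-671.6)|/2
= 1056.61/2 = 528.305

528.305


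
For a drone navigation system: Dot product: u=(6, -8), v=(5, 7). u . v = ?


u . v = u_x*v_x + u_y*v_y = 6*5 + (-8)*7
= 30 + (-56) = -26

-26


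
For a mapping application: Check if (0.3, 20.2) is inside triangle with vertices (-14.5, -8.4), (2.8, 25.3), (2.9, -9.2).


Cross products: AB x AP = -3.98, BC x BP = -86.76, CA x CP = -509.48
All same sign? yes

Yes, inside


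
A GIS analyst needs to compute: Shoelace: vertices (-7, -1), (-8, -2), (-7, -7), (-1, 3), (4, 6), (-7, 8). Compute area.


Shoelace sum: ((-7)*(-2) - (-8)*(-1)) + ((-8)*(-7) - (-7)*(-2)) + ((-7)*3 - (-1)*(-7)) + ((-1)*6 - 4*3) + (4*8 - (-7)*6) + ((-7)*(-1) - (-7)*8)
= 139
Area = |139|/2 = 69.5

69.5


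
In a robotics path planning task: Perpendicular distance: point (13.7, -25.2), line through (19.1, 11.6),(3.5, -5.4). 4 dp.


|cross product| = 482.28
|line direction| = sqrt(532.36) = 23.0729
Distance = 482.28/sqrt(532.36) = 20.9024

20.9024


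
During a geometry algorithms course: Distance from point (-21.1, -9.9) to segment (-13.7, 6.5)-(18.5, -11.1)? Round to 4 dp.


Project P onto AB: t = 0.0374 (clamped to [0,1])
Closest point on segment: (-12.4958, 5.8418)
Distance: 17.9398

17.9398


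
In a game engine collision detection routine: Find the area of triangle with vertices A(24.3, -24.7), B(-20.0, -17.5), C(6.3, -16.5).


Area = |x_A(y_B-y_C) + x_B(y_C-y_A) + x_C(y_A-y_B)|/2
= |(-24.3) + (-164) + (-45.36)|/2
= 233.66/2 = 116.83

116.83


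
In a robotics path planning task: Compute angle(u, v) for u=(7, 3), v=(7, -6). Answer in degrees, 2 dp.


u.v = 31, |u| = sqrt(58) = 7.6158, |v| = sqrt(85) = 9.2195
cos(theta) = u.v/(|u||v|) = 31/sqrt(4930) = 0.441508
theta = acos(0.441508) = 63.8 degrees

63.8 degrees


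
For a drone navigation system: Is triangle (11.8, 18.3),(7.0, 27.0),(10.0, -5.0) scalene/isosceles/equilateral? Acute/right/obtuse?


Side lengths squared: AB^2=98.73, BC^2=1033, CA^2=546.13
Sorted: [98.73, 546.13, 1033]
By sides: Scalene, By angles: Obtuse

Scalene, Obtuse


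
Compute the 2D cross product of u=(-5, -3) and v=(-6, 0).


u x v = u_x*v_y - u_y*v_x = (-5)*0 - (-3)*(-6)
= 0 - 18 = -18

-18


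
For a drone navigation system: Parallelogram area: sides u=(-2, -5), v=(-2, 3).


|u x v| = |(-2)*3 - (-5)*(-2)|
= |(-6) - 10| = 16

16


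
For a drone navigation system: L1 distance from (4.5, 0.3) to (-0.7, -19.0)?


|4.5-(-0.7)| + |0.3-(-19)| = 5.2 + 19.3 = 24.5

24.5


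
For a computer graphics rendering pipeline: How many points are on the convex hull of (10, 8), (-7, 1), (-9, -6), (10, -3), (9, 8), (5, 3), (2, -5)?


Convex hull vertices (CCW): (-9, -6), (2, -5), (10, -3), (10, 8), (9, 8), (-7, 1)
Count = 6

6


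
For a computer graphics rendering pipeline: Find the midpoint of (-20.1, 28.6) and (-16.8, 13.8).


M = (((-20.1)+(-16.8))/2, (28.6+13.8)/2)
= (-18.45, 21.2)

(-18.45, 21.2)


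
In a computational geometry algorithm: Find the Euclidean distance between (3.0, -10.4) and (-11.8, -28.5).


dx=-14.8, dy=-18.1
d^2 = (-14.8)^2 + (-18.1)^2 = 546.65
d = sqrt(546.65) = 23.3805

23.3805


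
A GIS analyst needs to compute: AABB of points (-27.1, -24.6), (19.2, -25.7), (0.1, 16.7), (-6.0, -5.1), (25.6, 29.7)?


x range: [-27.1, 25.6]
y range: [-25.7, 29.7]
Bounding box: (-27.1,-25.7) to (25.6,29.7)

(-27.1,-25.7) to (25.6,29.7)


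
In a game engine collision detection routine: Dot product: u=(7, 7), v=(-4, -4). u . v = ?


u . v = u_x*v_x + u_y*v_y = 7*(-4) + 7*(-4)
= (-28) + (-28) = -56

-56


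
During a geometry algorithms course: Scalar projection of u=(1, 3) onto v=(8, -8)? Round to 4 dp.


u.v = -16, |v| = sqrt(128) = 11.3137
Scalar projection = u.v / |v| = -16 / sqrt(128) = -1.4142

-1.4142


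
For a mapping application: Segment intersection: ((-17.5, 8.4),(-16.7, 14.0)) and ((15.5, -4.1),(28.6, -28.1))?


Cross products: d1=-628.25, d2=-535.69, d3=-194.8, d4=-287.36
d1*d2 < 0 and d3*d4 < 0? no

No, they don't intersect


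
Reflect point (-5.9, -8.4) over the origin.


Reflection over origin: (x,y) -> (-x,-y)
(-5.9, -8.4) -> (5.9, 8.4)

(5.9, 8.4)


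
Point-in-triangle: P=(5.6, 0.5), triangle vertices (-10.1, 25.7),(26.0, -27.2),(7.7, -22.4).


Cross products: AB x AP = -79.19, BC x BP = -408.99, CA x CP = -306.61
All same sign? yes

Yes, inside


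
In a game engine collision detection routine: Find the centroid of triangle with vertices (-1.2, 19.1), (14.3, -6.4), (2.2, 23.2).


Centroid = ((x_A+x_B+x_C)/3, (y_A+y_B+y_C)/3)
= (((-1.2)+14.3+2.2)/3, (19.1+(-6.4)+23.2)/3)
= (5.1, 11.9667)

(5.1, 11.9667)


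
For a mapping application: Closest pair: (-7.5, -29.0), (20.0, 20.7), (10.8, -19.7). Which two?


d(P0,P1) = 56.8009, d(P0,P2) = 20.5275, d(P1,P2) = 41.4343
Closest: P0 and P2

Closest pair: (-7.5, -29.0) and (10.8, -19.7), distance = 20.5275


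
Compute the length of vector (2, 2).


|u| = sqrt(2^2 + 2^2) = sqrt(8) = 2.8284

2.8284


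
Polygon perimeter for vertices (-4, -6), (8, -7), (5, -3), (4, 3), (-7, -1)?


Sides: (-4, -6)->(8, -7): sqrt(145) = 12.041595, (8, -7)->(5, -3): sqrt(25) = 5, (5, -3)->(4, 3): sqrt(37) = 6.082763, (4, 3)->(-7, -1): sqrt(137) = 11.7047, (-7, -1)->(-4, -6): sqrt(34) = 5.830952
Sum = 40.66001
Perimeter = 40.66

40.66


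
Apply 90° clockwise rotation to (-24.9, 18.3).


90° CW: (x,y) -> (y, -x)
(-24.9,18.3) -> (18.3, 24.9)

(18.3, 24.9)


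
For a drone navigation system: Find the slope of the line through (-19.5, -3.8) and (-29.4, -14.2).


slope = (y2-y1)/(x2-x1) = ((-14.2)-(-3.8))/((-29.4)-(-19.5)) = (-10.4)/(-9.9) = 1.0505

1.0505


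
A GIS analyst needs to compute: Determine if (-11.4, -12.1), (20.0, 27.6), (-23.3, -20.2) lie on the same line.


Cross product: (20-(-11.4))*((-20.2)-(-12.1)) - (27.6-(-12.1))*((-23.3)-(-11.4))
= 218.09

No, not collinear


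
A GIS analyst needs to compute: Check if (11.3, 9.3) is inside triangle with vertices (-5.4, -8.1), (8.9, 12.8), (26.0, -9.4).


Cross products: AB x AP = -100.21, BC x BP = -6.57, CA x CP = -568.07
All same sign? yes

Yes, inside


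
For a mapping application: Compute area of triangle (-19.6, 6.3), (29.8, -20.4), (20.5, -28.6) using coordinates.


Area = |x_A(y_B-y_C) + x_B(y_C-y_A) + x_C(y_A-y_B)|/2
= |(-160.72) + (-1040.02) + 547.35|/2
= 653.39/2 = 326.695

326.695


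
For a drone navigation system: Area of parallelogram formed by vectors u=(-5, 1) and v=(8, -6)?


|u x v| = |(-5)*(-6) - 1*8|
= |30 - 8| = 22

22


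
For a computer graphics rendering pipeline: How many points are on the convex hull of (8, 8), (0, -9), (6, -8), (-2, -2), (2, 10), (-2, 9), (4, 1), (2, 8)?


Convex hull vertices (CCW): (-2, -2), (0, -9), (6, -8), (8, 8), (2, 10), (-2, 9)
Count = 6

6


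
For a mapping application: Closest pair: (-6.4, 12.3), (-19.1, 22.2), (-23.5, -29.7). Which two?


d(P0,P1) = 16.1028, d(P0,P2) = 45.3477, d(P1,P2) = 52.0862
Closest: P0 and P1

Closest pair: (-6.4, 12.3) and (-19.1, 22.2), distance = 16.1028


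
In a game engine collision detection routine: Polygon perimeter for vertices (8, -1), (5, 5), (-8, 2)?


Sides: (8, -1)->(5, 5): sqrt(45) = 6.708204, (5, 5)->(-8, 2): sqrt(178) = 13.341664, (-8, 2)->(8, -1): sqrt(265) = 16.278821
Sum = 36.328689
Perimeter = 36.3287

36.3287


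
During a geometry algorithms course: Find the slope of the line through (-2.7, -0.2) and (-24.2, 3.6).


slope = (y2-y1)/(x2-x1) = (3.6-(-0.2))/((-24.2)-(-2.7)) = 3.8/(-21.5) = -0.1767

-0.1767


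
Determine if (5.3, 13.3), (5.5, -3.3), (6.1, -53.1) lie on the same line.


Cross product: (5.5-5.3)*((-53.1)-13.3) - ((-3.3)-13.3)*(6.1-5.3)
= 0

Yes, collinear


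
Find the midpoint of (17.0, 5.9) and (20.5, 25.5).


M = ((17+20.5)/2, (5.9+25.5)/2)
= (18.75, 15.7)

(18.75, 15.7)


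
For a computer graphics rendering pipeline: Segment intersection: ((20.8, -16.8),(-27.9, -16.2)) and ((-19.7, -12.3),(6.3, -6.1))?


Cross products: d1=-368.1, d2=-50.56, d3=-194.85, d4=-512.39
d1*d2 < 0 and d3*d4 < 0? no

No, they don't intersect


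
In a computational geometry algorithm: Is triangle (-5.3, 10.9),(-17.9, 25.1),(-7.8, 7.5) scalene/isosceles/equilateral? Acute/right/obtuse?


Side lengths squared: AB^2=360.4, BC^2=411.77, CA^2=17.81
Sorted: [17.81, 360.4, 411.77]
By sides: Scalene, By angles: Obtuse

Scalene, Obtuse


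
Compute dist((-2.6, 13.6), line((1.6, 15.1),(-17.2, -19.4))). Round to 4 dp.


|cross product| = 116.7
|line direction| = sqrt(1543.69) = 39.2898
Distance = 116.7/sqrt(1543.69) = 2.9702

2.9702


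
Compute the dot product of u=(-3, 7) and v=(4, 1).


u . v = u_x*v_x + u_y*v_y = (-3)*4 + 7*1
= (-12) + 7 = -5

-5


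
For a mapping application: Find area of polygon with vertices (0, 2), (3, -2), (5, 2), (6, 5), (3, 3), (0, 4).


Shoelace sum: (0*(-2) - 3*2) + (3*2 - 5*(-2)) + (5*5 - 6*2) + (6*3 - 3*5) + (3*4 - 0*3) + (0*2 - 0*4)
= 38
Area = |38|/2 = 19

19


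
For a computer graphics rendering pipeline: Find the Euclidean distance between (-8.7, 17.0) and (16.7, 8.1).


dx=25.4, dy=-8.9
d^2 = 25.4^2 + (-8.9)^2 = 724.37
d = sqrt(724.37) = 26.9141

26.9141


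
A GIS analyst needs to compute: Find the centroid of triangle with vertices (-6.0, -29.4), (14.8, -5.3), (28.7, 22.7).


Centroid = ((x_A+x_B+x_C)/3, (y_A+y_B+y_C)/3)
= (((-6)+14.8+28.7)/3, ((-29.4)+(-5.3)+22.7)/3)
= (12.5, -4)

(12.5, -4)


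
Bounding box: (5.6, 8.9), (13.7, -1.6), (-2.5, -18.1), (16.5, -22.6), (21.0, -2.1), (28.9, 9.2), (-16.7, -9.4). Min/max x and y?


x range: [-16.7, 28.9]
y range: [-22.6, 9.2]
Bounding box: (-16.7,-22.6) to (28.9,9.2)

(-16.7,-22.6) to (28.9,9.2)


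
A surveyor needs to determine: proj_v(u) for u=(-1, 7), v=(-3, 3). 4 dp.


u.v = 24, |v| = sqrt(18) = 4.2426
Scalar projection = u.v / |v| = 24 / sqrt(18) = 5.6569

5.6569


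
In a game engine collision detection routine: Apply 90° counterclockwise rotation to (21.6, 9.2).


90° CCW: (x,y) -> (-y, x)
(21.6,9.2) -> (-9.2, 21.6)

(-9.2, 21.6)


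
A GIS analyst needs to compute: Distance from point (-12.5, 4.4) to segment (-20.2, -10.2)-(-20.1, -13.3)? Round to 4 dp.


Project P onto AB: t = 0 (clamped to [0,1])
Closest point on segment: (-20.2, -10.2)
Distance: 16.5061

16.5061


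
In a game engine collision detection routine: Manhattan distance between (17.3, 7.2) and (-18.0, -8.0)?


|17.3-(-18)| + |7.2-(-8)| = 35.3 + 15.2 = 50.5

50.5


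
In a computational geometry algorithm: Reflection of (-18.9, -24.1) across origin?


Reflection over origin: (x,y) -> (-x,-y)
(-18.9, -24.1) -> (18.9, 24.1)

(18.9, 24.1)


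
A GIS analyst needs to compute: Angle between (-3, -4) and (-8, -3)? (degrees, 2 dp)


u.v = 36, |u| = sqrt(25) = 5, |v| = sqrt(73) = 8.544
cos(theta) = u.v/(|u||v|) = 36/sqrt(1825) = 0.842696
theta = acos(0.842696) = 32.57 degrees

32.57 degrees


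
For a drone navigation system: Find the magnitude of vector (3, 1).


|u| = sqrt(3^2 + 1^2) = sqrt(10) = 3.1623

3.1623


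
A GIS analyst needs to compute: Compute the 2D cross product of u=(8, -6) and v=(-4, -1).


u x v = u_x*v_y - u_y*v_x = 8*(-1) - (-6)*(-4)
= (-8) - 24 = -32

-32


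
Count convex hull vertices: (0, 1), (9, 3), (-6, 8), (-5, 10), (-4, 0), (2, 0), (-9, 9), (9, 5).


Convex hull vertices (CCW): (-9, 9), (-4, 0), (2, 0), (9, 3), (9, 5), (-5, 10)
Count = 6

6


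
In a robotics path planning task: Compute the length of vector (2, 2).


|u| = sqrt(2^2 + 2^2) = sqrt(8) = 2.8284

2.8284


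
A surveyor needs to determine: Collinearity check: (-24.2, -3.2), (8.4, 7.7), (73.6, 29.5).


Cross product: (8.4-(-24.2))*(29.5-(-3.2)) - (7.7-(-3.2))*(73.6-(-24.2))
= 0

Yes, collinear


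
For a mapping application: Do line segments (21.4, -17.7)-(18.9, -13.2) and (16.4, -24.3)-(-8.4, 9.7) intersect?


Cross products: d1=-333.68, d2=-360.28, d3=39, d4=65.6
d1*d2 < 0 and d3*d4 < 0? no

No, they don't intersect


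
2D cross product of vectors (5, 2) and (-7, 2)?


u x v = u_x*v_y - u_y*v_x = 5*2 - 2*(-7)
= 10 - (-14) = 24

24


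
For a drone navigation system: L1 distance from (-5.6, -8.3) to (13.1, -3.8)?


|(-5.6)-13.1| + |(-8.3)-(-3.8)| = 18.7 + 4.5 = 23.2

23.2


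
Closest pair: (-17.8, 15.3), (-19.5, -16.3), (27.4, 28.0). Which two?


d(P0,P1) = 31.6457, d(P0,P2) = 46.9503, d(P1,P2) = 64.5143
Closest: P0 and P1

Closest pair: (-17.8, 15.3) and (-19.5, -16.3), distance = 31.6457


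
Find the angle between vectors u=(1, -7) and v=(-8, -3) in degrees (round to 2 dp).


u.v = 13, |u| = sqrt(50) = 7.0711, |v| = sqrt(73) = 8.544
cos(theta) = u.v/(|u||v|) = 13/sqrt(3650) = 0.215178
theta = acos(0.215178) = 77.57 degrees

77.57 degrees


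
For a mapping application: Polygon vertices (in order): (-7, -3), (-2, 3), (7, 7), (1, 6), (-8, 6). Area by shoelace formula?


Shoelace sum: ((-7)*3 - (-2)*(-3)) + ((-2)*7 - 7*3) + (7*6 - 1*7) + (1*6 - (-8)*6) + ((-8)*(-3) - (-7)*6)
= 93
Area = |93|/2 = 46.5

46.5


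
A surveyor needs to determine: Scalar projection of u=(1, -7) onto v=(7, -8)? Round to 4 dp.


u.v = 63, |v| = sqrt(113) = 10.6301
Scalar projection = u.v / |v| = 63 / sqrt(113) = 5.9265

5.9265


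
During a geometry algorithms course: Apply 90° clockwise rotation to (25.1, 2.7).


90° CW: (x,y) -> (y, -x)
(25.1,2.7) -> (2.7, -25.1)

(2.7, -25.1)


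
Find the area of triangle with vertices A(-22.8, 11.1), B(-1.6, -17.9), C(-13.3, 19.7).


Area = |x_A(y_B-y_C) + x_B(y_C-y_A) + x_C(y_A-y_B)|/2
= |857.28 + (-13.76) + (-385.7)|/2
= 457.82/2 = 228.91

228.91


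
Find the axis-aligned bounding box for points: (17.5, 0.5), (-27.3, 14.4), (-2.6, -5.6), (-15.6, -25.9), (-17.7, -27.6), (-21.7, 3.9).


x range: [-27.3, 17.5]
y range: [-27.6, 14.4]
Bounding box: (-27.3,-27.6) to (17.5,14.4)

(-27.3,-27.6) to (17.5,14.4)
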